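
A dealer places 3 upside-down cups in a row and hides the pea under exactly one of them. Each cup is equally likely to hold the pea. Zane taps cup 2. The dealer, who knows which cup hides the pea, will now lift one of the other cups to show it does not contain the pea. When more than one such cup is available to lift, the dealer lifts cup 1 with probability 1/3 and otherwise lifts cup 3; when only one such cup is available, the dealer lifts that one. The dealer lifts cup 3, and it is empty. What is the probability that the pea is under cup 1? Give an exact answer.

3/5

Apply Bayes' rule, conditioning on where the pea actually is.
If it is under cup 1 (prior 1/3): only cup 3 is available, probability 1; weight (1/3)·1 = 1/3.
If it is under cup 2 (prior 1/3): cup 1 is available but not opened, probability 2/3; weight (1/3)·(2/3) = 2/9.
If it is under cup 3 (prior 1/3): the dealer opened cup 3, so this case is ruled out; weight (1/3)·0 = 0.
The weights sum to 5/9.
So P(the pea under cup 1 | the dealer opened cup 3) = (1/3) / (5/9) = 3/5.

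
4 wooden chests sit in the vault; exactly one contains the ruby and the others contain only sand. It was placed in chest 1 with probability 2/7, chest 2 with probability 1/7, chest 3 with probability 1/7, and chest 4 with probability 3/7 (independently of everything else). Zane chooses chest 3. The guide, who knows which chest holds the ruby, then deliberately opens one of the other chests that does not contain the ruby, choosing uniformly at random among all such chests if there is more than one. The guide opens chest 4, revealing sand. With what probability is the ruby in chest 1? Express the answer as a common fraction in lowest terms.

6/11

Consider each possible location of the ruby in turn.
If it is in chest 1 (prior 2/7): the guide has 2 equally likely choices, so probability 1/2; weight (2/7)·(1/2) = 1/7.
If it is in chest 2 (prior 1/7): the guide has 2 equally likely choices, so probability 1/2; weight (1/7)·(1/2) = 1/14.
If it is in chest 3 (prior 1/7): the guide has 3 equally likely choices, so probability 1/3; weight (1/7)·(1/3) = 1/21.
If it is in chest 4 (prior 3/7): the guide opened chest 4, so this case is ruled out; weight (3/7)·0 = 0.
The weights sum to 11/42.
So P(the ruby in chest 1 | the guide opened chest 4) = (1/7) / (11/42) = 6/11.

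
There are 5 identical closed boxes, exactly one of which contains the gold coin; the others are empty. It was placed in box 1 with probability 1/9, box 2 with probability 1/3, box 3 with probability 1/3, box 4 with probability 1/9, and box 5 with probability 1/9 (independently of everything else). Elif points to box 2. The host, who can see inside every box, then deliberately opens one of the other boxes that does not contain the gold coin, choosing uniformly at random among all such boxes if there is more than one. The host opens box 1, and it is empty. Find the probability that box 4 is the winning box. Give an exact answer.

4/29

Consider each possible location of the gold coin in turn.
If it is in box 1 (prior 1/9): the host opened box 1, so this case is ruled out; weight (1/9)·0 = 0.
If it is in box 2 (prior 1/3): the host has 4 equally likely choices, so probability 1/4; weight (1/3)·(1/4) = 1/12.
If it is in box 3 (prior 1/3): the host has 3 equally likely choices, so probability 1/3; weight (1/3)·(1/3) = 1/9.
If it is in either of boxes 4 and 5 (prior 1/9 each): the host has 3 equally likely choices, so probability 1/3; weight (1/9)·(1/3) = 1/27 each.
The weights sum to 29/108.
So P(the gold coin in box 4 | the host opened box 1) = (1/27) / (29/108) = 4/29.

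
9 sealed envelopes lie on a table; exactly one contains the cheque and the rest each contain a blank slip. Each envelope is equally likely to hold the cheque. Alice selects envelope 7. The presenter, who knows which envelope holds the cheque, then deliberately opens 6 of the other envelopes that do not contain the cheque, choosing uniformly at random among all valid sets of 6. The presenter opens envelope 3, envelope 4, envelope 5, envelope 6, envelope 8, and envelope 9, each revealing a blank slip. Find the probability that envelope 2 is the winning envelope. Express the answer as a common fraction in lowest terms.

4/9

Consider each possible location of the cheque in turn.
If it is in either of envelopes 1 and 2 (prior 1/9 each): the presenter has 7 equally likely choices, so probability 1/7; weight (1/9)·(1/7) = 1/63 each.
If it is in any of envelopes 3, 4, 5, 6, 8, and 9 (prior 1/9 each): that envelope was opened and seen not to hold the prize — ruled out; weight (1/9)·0 = 0 each.
If it is in envelope 7 (prior 1/9): the presenter has 28 equally likely choices, so probability 1/28; weight (1/9)·(1/28) = 1/252.
The weights sum to 1/28.
So P(the cheque in envelope 2 | the presenter opened envelope 3, envelope 4, envelope 5, envelope 6, envelope 8, and envelope 9) = (1/63) / (1/28) = 4/9.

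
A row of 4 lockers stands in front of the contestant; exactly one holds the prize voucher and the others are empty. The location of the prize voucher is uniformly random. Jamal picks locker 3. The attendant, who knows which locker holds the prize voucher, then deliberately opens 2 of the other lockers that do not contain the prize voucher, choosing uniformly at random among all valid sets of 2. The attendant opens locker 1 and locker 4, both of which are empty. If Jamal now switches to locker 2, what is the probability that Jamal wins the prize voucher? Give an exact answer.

3/4

Consider each possible location of the prize voucher in turn.
If it is in either of lockers 1 and 4 (prior 1/4 each): that locker was opened and seen not to hold the prize — ruled out; weight (1/4)·0 = 0 each.
If it is in locker 2 (prior 1/4): the attendant has no choice, probability 1; weight (1/4)·1 = 1/4.
If it is in locker 3 (prior 1/4): the attendant has 3 equally likely choices, so probability 1/3; weight (1/4)·(1/3) = 1/12.
The weights sum to 1/3.
So P(the prize voucher in locker 2 | the attendant opened locker 1 and locker 4) = (1/4) / (1/3) = 3/4.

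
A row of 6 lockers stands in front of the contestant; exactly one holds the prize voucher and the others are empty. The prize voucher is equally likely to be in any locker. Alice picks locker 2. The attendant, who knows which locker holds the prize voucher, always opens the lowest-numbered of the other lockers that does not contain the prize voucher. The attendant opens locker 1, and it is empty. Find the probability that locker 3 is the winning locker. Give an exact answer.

1/5

Apply Bayes' rule, conditioning on where the prize voucher actually is.
If it is in locker 1 (prior 1/6): the attendant opened locker 1, so this case is ruled out; weight (1/6)·0 = 0.
If it is in any of lockers 2, 3, 4, 5, and 6 (prior 1/6 each): locker 1 is the lowest-numbered option available, probability 1; weight (1/6)·1 = 1/6 each.
The weights sum to 5/6.
So P(the prize voucher in locker 3 | the attendant opened locker 1) = (1/6) / (5/6) = 1/5.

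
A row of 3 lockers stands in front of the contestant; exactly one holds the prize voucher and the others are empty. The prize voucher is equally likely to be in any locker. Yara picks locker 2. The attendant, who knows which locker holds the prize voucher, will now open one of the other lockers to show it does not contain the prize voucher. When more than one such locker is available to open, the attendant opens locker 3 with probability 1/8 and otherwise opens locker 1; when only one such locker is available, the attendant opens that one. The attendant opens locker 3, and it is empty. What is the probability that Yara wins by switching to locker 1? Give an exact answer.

8/9

Apply Bayes' rule, conditioning on where the prize voucher actually is.
If it is in locker 1 (prior 1/3): only locker 3 is available, probability 1; weight (1/3)·1 = 1/3.
If it is in locker 2 (prior 1/3): locker 3 is available, opened with probability 1/8; weight (1/3)·(1/8) = 1/24.
If it is in locker 3 (prior 1/3): the attendant opened locker 3, so this case is ruled out; weight (1/3)·0 = 0.
The weights sum to 3/8.
So P(the prize voucher in locker 1 | the attendant opened locker 3) = (1/3) / (3/8) = 8/9.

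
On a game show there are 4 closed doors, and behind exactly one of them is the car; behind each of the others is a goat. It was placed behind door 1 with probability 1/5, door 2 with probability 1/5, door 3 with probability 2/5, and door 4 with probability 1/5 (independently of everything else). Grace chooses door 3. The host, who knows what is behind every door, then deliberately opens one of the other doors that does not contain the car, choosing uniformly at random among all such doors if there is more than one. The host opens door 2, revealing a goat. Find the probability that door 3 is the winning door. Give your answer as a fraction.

Apply Bayes' rule, conditioning on where the car actually is.
If it is behind either of doors 1 and 4 (prior 1/5 each): the host has 2 equally likely choices, so probability 1/2; weight (1/5)·(1/2) = 1/10 each.
If it is behind door 2 (prior 1/5): the host opened door 2, so this case is ruled out; weight (1/5)·0 = 0.
If it is behind door 3 (prior 2/5): the host has 3 equally likely choices, so probability 1/3; weight (2/5)·(1/3) = 2/15.
The weights sum to 1/3.
So P(the car behind door 3 | the host opened door 2) = (2/15) / (1/3) = 2/5.

2/5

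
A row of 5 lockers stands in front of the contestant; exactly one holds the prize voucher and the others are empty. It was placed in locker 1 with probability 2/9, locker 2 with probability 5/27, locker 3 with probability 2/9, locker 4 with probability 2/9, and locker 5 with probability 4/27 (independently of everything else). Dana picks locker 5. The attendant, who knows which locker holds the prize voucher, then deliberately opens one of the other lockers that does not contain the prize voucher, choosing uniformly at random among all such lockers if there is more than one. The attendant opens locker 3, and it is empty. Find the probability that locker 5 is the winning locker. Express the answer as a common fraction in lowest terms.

3/20

Apply Bayes' rule, conditioning on where the prize voucher actually is.
If it is in either of lockers 1 and 4 (prior 2/9 each): the attendant has 3 equally likely choices, so probability 1/3; weight (2/9)·(1/3) = 2/27 each.
If it is in locker 2 (prior 5/27): the attendant has 3 equally likely choices, so probability 1/3; weight (5/27)·(1/3) = 5/81.
If it is in locker 3 (prior 2/9): the attendant opened locker 3, so this case is ruled out; weight (2/9)·0 = 0.
If it is in locker 5 (prior 4/27): the attendant has 4 equally likely choices, so probability 1/4; weight (4/27)·(1/4) = 1/27.
The weights sum to 20/81.
So P(the prize voucher in locker 5 | the attendant opened locker 3) = (1/27) / (20/81) = 3/20.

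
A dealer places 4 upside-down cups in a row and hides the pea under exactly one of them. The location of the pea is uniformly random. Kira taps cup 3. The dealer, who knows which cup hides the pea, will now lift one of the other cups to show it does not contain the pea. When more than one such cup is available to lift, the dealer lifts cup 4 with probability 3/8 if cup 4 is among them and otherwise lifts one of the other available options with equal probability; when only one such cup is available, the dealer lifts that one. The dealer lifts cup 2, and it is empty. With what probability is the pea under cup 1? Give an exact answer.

Apply Bayes' rule, conditioning on where the pea actually is.
If it is under cup 1 (prior 1/4): cup 4 is available but not opened, probability 5/8; weight (1/4)·(5/8) = 5/32.
If it is under cup 2 (prior 1/4): the dealer opened cup 2, so this case is ruled out; weight (1/4)·0 = 0.
If it is under cup 3 (prior 1/4): cup 4 is available but not opened; cup 2 gets probability (1 − 3/8)/2 = 5/16; weight (1/4)·(5/16) = 5/64.
If it is under cup 4 (prior 1/4): cup 4 holds the prize so is unavailable; the dealer chooses uniformly among the 2 others, probability 1/2; weight (1/4)·(1/2) = 1/8.
The weights sum to 23/64.
So P(the pea under cup 1 | the dealer opened cup 2) = (5/32) / (23/64) = 10/23.

10/23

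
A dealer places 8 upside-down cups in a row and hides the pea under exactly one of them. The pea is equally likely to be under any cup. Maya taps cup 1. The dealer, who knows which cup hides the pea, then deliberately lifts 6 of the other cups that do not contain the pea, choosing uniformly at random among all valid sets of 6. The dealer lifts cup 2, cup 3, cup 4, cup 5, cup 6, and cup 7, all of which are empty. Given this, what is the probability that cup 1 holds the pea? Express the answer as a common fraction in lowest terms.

1/8

Condition on the true location of the pea.
If it is under cup 1 (prior 1/8): the dealer has 7 equally likely choices, so probability 1/7; weight (1/8)·(1/7) = 1/56.
If it is under any of cups 2, 3, 4, 5, 6, and 7 (prior 1/8 each): that cup was opened and seen not to hold the prize — ruled out; weight (1/8)·0 = 0 each.
If it is under cup 8 (prior 1/8): the dealer has no choice, probability 1; weight (1/8)·1 = 1/8.
The weights sum to 1/7.
So P(the pea under cup 1 | the dealer opened cup 2, cup 3, cup 4, cup 5, cup 6, and cup 7) = (1/56) / (1/7) = 1/8.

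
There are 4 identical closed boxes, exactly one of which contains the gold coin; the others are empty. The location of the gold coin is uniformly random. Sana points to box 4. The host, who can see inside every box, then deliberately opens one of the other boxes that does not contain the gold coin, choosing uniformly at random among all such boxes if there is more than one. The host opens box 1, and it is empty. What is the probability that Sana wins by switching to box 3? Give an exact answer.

Apply Bayes' rule, conditioning on where the gold coin actually is.
If it is in box 1 (prior 1/4): the host opened box 1, so this case is ruled out; weight (1/4)·0 = 0.
If it is in either of boxes 2 and 3 (prior 1/4 each): the host has 2 equally likely choices, so probability 1/2; weight (1/4)·(1/2) = 1/8 each.
If it is in box 4 (prior 1/4): the host has 3 equally likely choices, so probability 1/3; weight (1/4)·(1/3) = 1/12.
The weights sum to 1/3.
So P(the gold coin in box 3 | the host opened box 1) = (1/8) / (1/3) = 3/8.

3/8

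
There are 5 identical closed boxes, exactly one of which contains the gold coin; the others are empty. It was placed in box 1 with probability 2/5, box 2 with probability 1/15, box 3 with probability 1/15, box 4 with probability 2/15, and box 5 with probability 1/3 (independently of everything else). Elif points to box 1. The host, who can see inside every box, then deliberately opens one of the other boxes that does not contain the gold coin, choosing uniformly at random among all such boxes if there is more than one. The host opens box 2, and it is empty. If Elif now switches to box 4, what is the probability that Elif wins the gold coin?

Consider each possible location of the gold coin in turn.
If it is in box 1 (prior 2/5): the host has 4 equally likely choices, so probability 1/4; weight (2/5)·(1/4) = 1/10.
If it is in box 2 (prior 1/15): the host opened box 2, so this case is ruled out; weight (1/15)·0 = 0.
If it is in box 3 (prior 1/15): the host has 3 equally likely choices, so probability 1/3; weight (1/15)·(1/3) = 1/45.
If it is in box 4 (prior 2/15): the host has 3 equally likely choices, so probability 1/3; weight (2/15)·(1/3) = 2/45.
If it is in box 5 (prior 1/3): the host has 3 equally likely choices, so probability 1/3; weight (1/3)·(1/3) = 1/9.
The weights sum to 5/18.
So P(the gold coin in box 4 | the host opened box 2) = (2/45) / (5/18) = 4/25.

4/25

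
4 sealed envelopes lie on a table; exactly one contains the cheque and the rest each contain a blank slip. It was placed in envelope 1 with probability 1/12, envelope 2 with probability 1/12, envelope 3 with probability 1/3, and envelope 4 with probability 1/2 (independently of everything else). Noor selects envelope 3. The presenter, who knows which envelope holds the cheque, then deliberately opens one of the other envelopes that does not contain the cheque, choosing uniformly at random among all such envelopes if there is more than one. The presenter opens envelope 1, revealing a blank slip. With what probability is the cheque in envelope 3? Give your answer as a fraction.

8/29

Apply Bayes' rule, conditioning on where the cheque actually is.
If it is in envelope 1 (prior 1/12): the presenter opened envelope 1, so this case is ruled out; weight (1/12)·0 = 0.
If it is in envelope 2 (prior 1/12): the presenter has 2 equally likely choices, so probability 1/2; weight (1/12)·(1/2) = 1/24.
If it is in envelope 3 (prior 1/3): the presenter has 3 equally likely choices, so probability 1/3; weight (1/3)·(1/3) = 1/9.
If it is in envelope 4 (prior 1/2): the presenter has 2 equally likely choices, so probability 1/2; weight (1/2)·(1/2) = 1/4.
The weights sum to 29/72.
So P(the cheque in envelope 3 | the presenter opened envelope 1) = (1/9) / (29/72) = 8/29.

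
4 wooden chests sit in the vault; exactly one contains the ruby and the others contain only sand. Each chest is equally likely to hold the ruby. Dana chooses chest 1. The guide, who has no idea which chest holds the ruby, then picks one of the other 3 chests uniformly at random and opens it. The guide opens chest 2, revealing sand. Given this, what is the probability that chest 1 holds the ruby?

Because the guide chose which chest to open without knowing where the ruby is, the choice is independent of the prize location. Learning that chest 2 does not hold the ruby simply rules out that one location and leaves the remaining 3 chests still equally likely by symmetry.
So P(the ruby in chest 1) = 1/3.

1/3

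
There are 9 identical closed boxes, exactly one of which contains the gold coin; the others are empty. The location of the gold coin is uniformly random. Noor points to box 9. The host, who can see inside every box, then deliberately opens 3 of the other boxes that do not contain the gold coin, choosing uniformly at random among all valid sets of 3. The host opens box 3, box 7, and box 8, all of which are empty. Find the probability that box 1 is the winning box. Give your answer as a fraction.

8/45

Condition on the true location of the gold coin.
If it is in any of boxes 1, 2, 4, 5, and 6 (prior 1/9 each): the host has 35 equally likely choices, so probability 1/35; weight (1/9)·(1/35) = 1/315 each.
If it is in any of boxes 3, 7, and 8 (prior 1/9 each): that box was opened and seen not to hold the prize — ruled out; weight (1/9)·0 = 0 each.
If it is in box 9 (prior 1/9): the host has 56 equally likely choices, so probability 1/56; weight (1/9)·(1/56) = 1/504.
The weights sum to 1/56.
So P(the gold coin in box 1 | the host opened box 3, box 7, and box 8) = (1/315) / (1/56) = 8/45.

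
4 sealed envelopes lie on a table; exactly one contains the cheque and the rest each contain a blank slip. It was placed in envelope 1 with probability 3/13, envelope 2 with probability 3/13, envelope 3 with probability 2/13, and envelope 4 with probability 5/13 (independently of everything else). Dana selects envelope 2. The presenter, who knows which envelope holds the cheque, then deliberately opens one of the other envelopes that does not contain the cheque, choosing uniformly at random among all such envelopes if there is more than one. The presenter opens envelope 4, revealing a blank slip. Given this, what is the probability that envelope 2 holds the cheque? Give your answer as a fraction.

2/7

Condition on the true location of the cheque.
If it is in envelope 1 (prior 3/13): the presenter has 2 equally likely choices, so probability 1/2; weight (3/13)·(1/2) = 3/26.
If it is in envelope 2 (prior 3/13): the presenter has 3 equally likely choices, so probability 1/3; weight (3/13)·(1/3) = 1/13.
If it is in envelope 3 (prior 2/13): the presenter has 2 equally likely choices, so probability 1/2; weight (2/13)·(1/2) = 1/13.
If it is in envelope 4 (prior 5/13): the presenter opened envelope 4, so this case is ruled out; weight (5/13)·0 = 0.
The weights sum to 7/26.
So P(the cheque in envelope 2 | the presenter opened envelope 4) = (1/13) / (7/26) = 2/7.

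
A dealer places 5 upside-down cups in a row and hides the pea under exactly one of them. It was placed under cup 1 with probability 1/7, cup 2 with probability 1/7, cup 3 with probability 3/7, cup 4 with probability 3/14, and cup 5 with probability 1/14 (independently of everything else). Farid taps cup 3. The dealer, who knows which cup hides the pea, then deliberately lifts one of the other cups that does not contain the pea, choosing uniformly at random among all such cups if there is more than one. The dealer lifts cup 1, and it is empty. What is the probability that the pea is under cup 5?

Consider each possible location of the pea in turn.
If it is under cup 1 (prior 1/7): the dealer opened cup 1, so this case is ruled out; weight (1/7)·0 = 0.
If it is under cup 2 (prior 1/7): the dealer has 3 equally likely choices, so probability 1/3; weight (1/7)·(1/3) = 1/21.
If it is under cup 3 (prior 3/7): the dealer has 4 equally likely choices, so probability 1/4; weight (3/7)·(1/4) = 3/28.
If it is under cup 4 (prior 3/14): the dealer has 3 equally likely choices, so probability 1/3; weight (3/14)·(1/3) = 1/14.
If it is under cup 5 (prior 1/14): the dealer has 3 equally likely choices, so probability 1/3; weight (1/14)·(1/3) = 1/42.
The weights sum to 1/4.
So P(the pea under cup 5 | the dealer opened cup 1) = (1/42) / (1/4) = 2/21.

2/21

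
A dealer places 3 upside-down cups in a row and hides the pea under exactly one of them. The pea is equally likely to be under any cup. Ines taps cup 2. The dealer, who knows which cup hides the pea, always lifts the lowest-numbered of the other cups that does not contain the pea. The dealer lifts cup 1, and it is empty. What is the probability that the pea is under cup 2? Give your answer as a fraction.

Condition on the true location of the pea.
If it is under cup 1 (prior 1/3): the dealer opened cup 1, so this case is ruled out; weight (1/3)·0 = 0.
If it is under either of cups 2 and 3 (prior 1/3 each): cup 1 is the lowest-numbered option available, probability 1; weight (1/3)·1 = 1/3 each.
The weights sum to 2/3.
So P(the pea under cup 2 | the dealer opened cup 1) = (1/3) / (2/3) = 1/2.

1/2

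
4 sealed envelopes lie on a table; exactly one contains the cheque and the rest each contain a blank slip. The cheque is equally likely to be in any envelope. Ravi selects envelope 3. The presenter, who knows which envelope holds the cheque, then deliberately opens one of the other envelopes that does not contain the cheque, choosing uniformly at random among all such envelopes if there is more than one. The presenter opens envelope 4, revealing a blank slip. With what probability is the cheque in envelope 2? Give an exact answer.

Condition on the true location of the cheque.
If it is in either of envelopes 1 and 2 (prior 1/4 each): the presenter has 2 equally likely choices, so probability 1/2; weight (1/4)·(1/2) = 1/8 each.
If it is in envelope 3 (prior 1/4): the presenter has 3 equally likely choices, so probability 1/3; weight (1/4)·(1/3) = 1/12.
If it is in envelope 4 (prior 1/4): the presenter opened envelope 4, so this case is ruled out; weight (1/4)·0 = 0.
The weights sum to 1/3.
So P(the cheque in envelope 2 | the presenter opened envelope 4) = (1/8) / (1/3) = 3/8.

3/8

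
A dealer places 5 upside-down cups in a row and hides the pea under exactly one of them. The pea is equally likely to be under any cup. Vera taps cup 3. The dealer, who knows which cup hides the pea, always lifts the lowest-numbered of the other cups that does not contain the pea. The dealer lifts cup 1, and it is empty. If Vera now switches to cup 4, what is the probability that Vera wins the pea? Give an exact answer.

1/4

Condition on the true location of the pea.
If it is under cup 1 (prior 1/5): the dealer opened cup 1, so this case is ruled out; weight (1/5)·0 = 0.
If it is under any of cups 2, 3, 4, and 5 (prior 1/5 each): cup 1 is the lowest-numbered option available, probability 1; weight (1/5)·1 = 1/5 each.
The weights sum to 4/5.
So P(the pea under cup 4 | the dealer opened cup 1) = (1/5) / (4/5) = 1/4.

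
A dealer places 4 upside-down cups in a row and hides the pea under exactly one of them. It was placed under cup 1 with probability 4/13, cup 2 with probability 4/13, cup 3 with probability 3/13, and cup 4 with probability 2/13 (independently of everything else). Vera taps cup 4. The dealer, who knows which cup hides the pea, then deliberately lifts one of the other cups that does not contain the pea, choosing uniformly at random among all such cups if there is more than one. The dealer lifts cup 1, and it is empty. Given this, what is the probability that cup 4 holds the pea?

Consider each possible location of the pea in turn.
If it is under cup 1 (prior 4/13): the dealer opened cup 1, so this case is ruled out; weight (4/13)·0 = 0.
If it is under cup 2 (prior 4/13): the dealer has 2 equally likely choices, so probability 1/2; weight (4/13)·(1/2) = 2/13.
If it is under cup 3 (prior 3/13): the dealer has 2 equally likely choices, so probability 1/2; weight (3/13)·(1/2) = 3/26.
If it is under cup 4 (prior 2/13): the dealer has 3 equally likely choices, so probability 1/3; weight (2/13)·(1/3) = 2/39.
The weights sum to 25/78.
So P(the pea under cup 4 | the dealer opened cup 1) = (2/39) / (25/78) = 4/25.

4/25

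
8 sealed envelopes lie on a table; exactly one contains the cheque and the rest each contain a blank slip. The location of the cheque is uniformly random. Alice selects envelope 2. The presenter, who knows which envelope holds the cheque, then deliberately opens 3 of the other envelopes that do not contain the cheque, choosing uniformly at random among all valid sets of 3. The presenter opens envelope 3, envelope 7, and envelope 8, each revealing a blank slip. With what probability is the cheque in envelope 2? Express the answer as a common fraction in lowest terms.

Apply Bayes' rule, conditioning on where the cheque actually is.
If it is in any of envelopes 1, 4, 5, and 6 (prior 1/8 each): the presenter has 20 equally likely choices, so probability 1/20; weight (1/8)·(1/20) = 1/160 each.
If it is in envelope 2 (prior 1/8): the presenter has 35 equally likely choices, so probability 1/35; weight (1/8)·(1/35) = 1/280.
If it is in any of envelopes 3, 7, and 8 (prior 1/8 each): that envelope was opened and seen not to hold the prize — ruled out; weight (1/8)·0 = 0 each.
The weights sum to 1/35.
So P(the cheque in envelope 2 | the presenter opened envelope 3, envelope 7, and envelope 8) = (1/280) / (1/35) = 1/8.

1/8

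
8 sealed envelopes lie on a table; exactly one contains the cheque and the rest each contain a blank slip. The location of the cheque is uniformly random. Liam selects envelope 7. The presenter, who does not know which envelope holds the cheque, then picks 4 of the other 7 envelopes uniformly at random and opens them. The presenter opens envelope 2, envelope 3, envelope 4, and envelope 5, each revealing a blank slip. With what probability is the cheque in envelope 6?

Consider each possible location of the cheque in turn.
If it is in any of envelopes 1, 6, 7, and 8 (prior 1/8 each): the presenter picks exactly this set with probability 1/35 regardless, and none is the prize; weight (1/8)·(1/35) = 1/280 each.
If it is in any of envelopes 2, 3, 4, and 5 (prior 1/8 each): that envelope was opened and seen not to hold the prize — ruled out; weight (1/8)·0 = 0 each.
The weights sum to 1/70.
So P(the cheque in envelope 6 | the presenter opened envelope 2, envelope 3, envelope 4, and envelope 5) = (1/280) / (1/70) = 1/4.

1/4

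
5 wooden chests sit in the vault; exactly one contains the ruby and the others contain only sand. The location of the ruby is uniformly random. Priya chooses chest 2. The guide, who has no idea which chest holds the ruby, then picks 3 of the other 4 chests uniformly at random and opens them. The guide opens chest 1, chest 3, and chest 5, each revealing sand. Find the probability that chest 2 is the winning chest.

1/2

Consider each possible location of the ruby in turn.
If it is in any of chests 1, 3, and 5 (prior 1/5 each): that chest was opened and seen not to hold the prize — ruled out; weight (1/5)·0 = 0 each.
If it is in either of chests 2 and 4 (prior 1/5 each): the guide picks exactly this set with probability 1/4 regardless, and none is the prize; weight (1/5)·(1/4) = 1/20 each.
The weights sum to 1/10.
So P(the ruby in chest 2 | the guide opened chest 1, chest 3, and chest 5) = (1/20) / (1/10) = 1/2.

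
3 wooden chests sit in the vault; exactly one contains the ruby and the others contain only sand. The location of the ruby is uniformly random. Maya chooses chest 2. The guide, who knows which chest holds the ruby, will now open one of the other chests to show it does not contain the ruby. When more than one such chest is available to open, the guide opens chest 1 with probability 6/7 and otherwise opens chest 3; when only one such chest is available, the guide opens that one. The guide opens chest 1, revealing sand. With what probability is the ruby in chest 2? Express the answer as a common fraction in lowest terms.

Apply Bayes' rule, conditioning on where the ruby actually is.
If it is in chest 1 (prior 1/3): the guide opened chest 1, so this case is ruled out; weight (1/3)·0 = 0.
If it is in chest 2 (prior 1/3): chest 1 is available, opened with probability 6/7; weight (1/3)·(6/7) = 2/7.
If it is in chest 3 (prior 1/3): only chest 1 is available, probability 1; weight (1/3)·1 = 1/3.
The weights sum to 13/21.
So P(the ruby in chest 2 | the guide opened chest 1) = (2/7) / (13/21) = 6/13.

6/13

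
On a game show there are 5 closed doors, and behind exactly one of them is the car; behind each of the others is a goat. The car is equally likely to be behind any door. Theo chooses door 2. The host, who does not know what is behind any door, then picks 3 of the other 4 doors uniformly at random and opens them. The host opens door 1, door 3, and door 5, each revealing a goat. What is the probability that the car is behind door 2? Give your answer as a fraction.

1/2

Condition on the true location of the car.
If it is behind any of doors 1, 3, and 5 (prior 1/5 each): that door was opened and seen not to hold the prize — ruled out; weight (1/5)·0 = 0 each.
If it is behind either of doors 2 and 4 (prior 1/5 each): the host picks exactly this set with probability 1/4 regardless, and none is the prize; weight (1/5)·(1/4) = 1/20 each.
The weights sum to 1/10.
So P(the car behind door 2 | the host opened door 1, door 3, and door 5) = (1/20) / (1/10) = 1/2.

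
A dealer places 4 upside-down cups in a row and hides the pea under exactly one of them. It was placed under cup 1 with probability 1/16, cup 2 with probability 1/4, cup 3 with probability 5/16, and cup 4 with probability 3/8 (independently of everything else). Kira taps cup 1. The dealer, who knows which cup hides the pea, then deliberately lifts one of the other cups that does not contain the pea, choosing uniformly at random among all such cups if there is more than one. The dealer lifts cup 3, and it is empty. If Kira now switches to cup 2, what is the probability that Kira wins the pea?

3/8

Apply Bayes' rule, conditioning on where the pea actually is.
If it is under cup 1 (prior 1/16): the dealer has 3 equally likely choices, so probability 1/3; weight (1/16)·(1/3) = 1/48.
If it is under cup 2 (prior 1/4): the dealer has 2 equally likely choices, so probability 1/2; weight (1/4)·(1/2) = 1/8.
If it is under cup 3 (prior 5/16): the dealer opened cup 3, so this case is ruled out; weight (5/16)·0 = 0.
If it is under cup 4 (prior 3/8): the dealer has 2 equally likely choices, so probability 1/2; weight (3/8)·(1/2) = 3/16.
The weights sum to 1/3.
So P(the pea under cup 2 | the dealer opened cup 3) = (1/8) / (1/3) = 3/8.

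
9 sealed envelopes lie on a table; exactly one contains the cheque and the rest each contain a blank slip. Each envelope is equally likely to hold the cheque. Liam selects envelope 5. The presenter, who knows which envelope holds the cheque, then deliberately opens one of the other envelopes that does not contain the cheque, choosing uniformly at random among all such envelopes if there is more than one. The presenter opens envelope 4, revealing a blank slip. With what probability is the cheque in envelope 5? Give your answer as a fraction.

1/9

Condition on the true location of the cheque.
If it is in any of envelopes 1, 2, 3, 6, 7, 8, and 9 (prior 1/9 each): the presenter has 7 equally likely choices, so probability 1/7; weight (1/9)·(1/7) = 1/63 each.
If it is in envelope 4 (prior 1/9): the presenter opened envelope 4, so this case is ruled out; weight (1/9)·0 = 0.
If it is in envelope 5 (prior 1/9): the presenter has 8 equally likely choices, so probability 1/8; weight (1/9)·(1/8) = 1/72.
The weights sum to 1/8.
So P(the cheque in envelope 5 | the presenter opened envelope 4) = (1/72) / (1/8) = 1/9.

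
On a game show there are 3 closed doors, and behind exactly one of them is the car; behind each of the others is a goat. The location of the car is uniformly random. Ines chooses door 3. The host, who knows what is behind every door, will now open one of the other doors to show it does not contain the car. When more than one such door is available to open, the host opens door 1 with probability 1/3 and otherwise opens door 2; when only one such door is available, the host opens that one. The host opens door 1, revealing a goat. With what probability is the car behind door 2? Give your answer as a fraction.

3/4

Condition on the true location of the car.
If it is behind door 1 (prior 1/3): the host opened door 1, so this case is ruled out; weight (1/3)·0 = 0.
If it is behind door 2 (prior 1/3): only door 1 is available, probability 1; weight (1/3)·1 = 1/3.
If it is behind door 3 (prior 1/3): door 1 is available, opened with probability 1/3; weight (1/3)·(1/3) = 1/9.
The weights sum to 4/9.
So P(the car behind door 2 | the host opened door 1) = (1/3) / (4/9) = 3/4.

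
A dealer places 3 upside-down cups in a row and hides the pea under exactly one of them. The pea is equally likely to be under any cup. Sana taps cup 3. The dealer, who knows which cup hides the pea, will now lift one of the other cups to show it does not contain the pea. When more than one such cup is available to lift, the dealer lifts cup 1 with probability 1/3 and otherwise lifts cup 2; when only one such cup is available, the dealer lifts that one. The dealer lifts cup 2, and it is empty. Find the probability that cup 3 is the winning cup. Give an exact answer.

2/5

Condition on the true location of the pea.
If it is under cup 1 (prior 1/3): only cup 2 is available, probability 1; weight (1/3)·1 = 1/3.
If it is under cup 2 (prior 1/3): the dealer opened cup 2, so this case is ruled out; weight (1/3)·0 = 0.
If it is under cup 3 (prior 1/3): cup 1 is available but not opened, probability 2/3; weight (1/3)·(2/3) = 2/9.
The weights sum to 5/9.
So P(the pea under cup 3 | the dealer opened cup 2) = (2/9) / (5/9) = 2/5.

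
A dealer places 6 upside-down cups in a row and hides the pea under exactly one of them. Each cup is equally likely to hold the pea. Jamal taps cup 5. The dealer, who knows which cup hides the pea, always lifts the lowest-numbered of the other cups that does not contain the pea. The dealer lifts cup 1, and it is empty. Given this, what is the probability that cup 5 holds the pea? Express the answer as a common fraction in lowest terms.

Consider each possible location of the pea in turn.
If it is under cup 1 (prior 1/6): the dealer opened cup 1, so this case is ruled out; weight (1/6)·0 = 0.
If it is under any of cups 2, 3, 4, 5, and 6 (prior 1/6 each): cup 1 is the lowest-numbered option available, probability 1; weight (1/6)·1 = 1/6 each.
The weights sum to 5/6.
So P(the pea under cup 5 | the dealer opened cup 1) = (1/6) / (5/6) = 1/5.

1/5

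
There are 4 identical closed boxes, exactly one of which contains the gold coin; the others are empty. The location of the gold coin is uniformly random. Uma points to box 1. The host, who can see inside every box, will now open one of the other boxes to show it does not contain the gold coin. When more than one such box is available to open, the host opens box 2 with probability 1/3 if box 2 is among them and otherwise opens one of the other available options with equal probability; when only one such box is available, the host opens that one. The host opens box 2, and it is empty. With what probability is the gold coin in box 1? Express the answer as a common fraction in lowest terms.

Condition on the true location of the gold coin.
If it is in any of boxes 1, 3, and 4 (prior 1/4 each): box 2 is available, opened with probability 1/3; weight (1/4)·(1/3) = 1/12 each.
If it is in box 2 (prior 1/4): the host opened box 2, so this case is ruled out; weight (1/4)·0 = 0.
The weights sum to 1/4.
So P(the gold coin in box 1 | the host opened box 2) = (1/12) / (1/4) = 1/3.

1/3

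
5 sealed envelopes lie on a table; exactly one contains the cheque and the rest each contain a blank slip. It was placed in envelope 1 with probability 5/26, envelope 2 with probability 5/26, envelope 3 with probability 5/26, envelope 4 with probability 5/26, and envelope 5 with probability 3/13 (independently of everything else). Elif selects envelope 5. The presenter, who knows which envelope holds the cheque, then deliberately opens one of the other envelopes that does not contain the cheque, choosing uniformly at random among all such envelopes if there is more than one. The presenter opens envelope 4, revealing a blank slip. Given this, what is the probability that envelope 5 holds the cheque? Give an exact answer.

Consider each possible location of the cheque in turn.
If it is in any of envelopes 1, 2, and 3 (prior 5/26 each): the presenter has 3 equally likely choices, so probability 1/3; weight (5/26)·(1/3) = 5/78 each.
If it is in envelope 4 (prior 5/26): the presenter opened envelope 4, so this case is ruled out; weight (5/26)·0 = 0.
If it is in envelope 5 (prior 3/13): the presenter has 4 equally likely choices, so probability 1/4; weight (3/13)·(1/4) = 3/52.
The weights sum to 1/4.
So P(the cheque in envelope 5 | the presenter opened envelope 4) = (3/52) / (1/4) = 3/13.

3/13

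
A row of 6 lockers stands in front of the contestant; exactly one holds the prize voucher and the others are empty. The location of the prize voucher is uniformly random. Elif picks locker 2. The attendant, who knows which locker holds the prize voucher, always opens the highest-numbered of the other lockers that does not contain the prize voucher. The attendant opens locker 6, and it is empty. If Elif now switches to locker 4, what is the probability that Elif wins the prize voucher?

1/5

Apply Bayes' rule, conditioning on where the prize voucher actually is.
If it is in any of lockers 1, 2, 3, 4, and 5 (prior 1/6 each): locker 6 is the highest-numbered option available, probability 1; weight (1/6)·1 = 1/6 each.
If it is in locker 6 (prior 1/6): the attendant opened locker 6, so this case is ruled out; weight (1/6)·0 = 0.
The weights sum to 5/6.
So P(the prize voucher in locker 4 | the attendant opened locker 6) = (1/6) / (5/6) = 1/5.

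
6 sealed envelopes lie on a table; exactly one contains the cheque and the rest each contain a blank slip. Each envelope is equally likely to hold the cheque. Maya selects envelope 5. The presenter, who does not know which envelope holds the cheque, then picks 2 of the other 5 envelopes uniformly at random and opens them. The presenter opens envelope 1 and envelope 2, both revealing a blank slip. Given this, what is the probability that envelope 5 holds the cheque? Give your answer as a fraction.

Apply Bayes' rule, conditioning on where the cheque actually is.
If it is in either of envelopes 1 and 2 (prior 1/6 each): that envelope was opened and seen not to hold the prize — ruled out; weight (1/6)·0 = 0 each.
If it is in any of envelopes 3, 4, 5, and 6 (prior 1/6 each): the presenter picks exactly this set with probability 1/10 regardless, and none is the prize; weight (1/6)·(1/10) = 1/60 each.
The weights sum to 1/15.
So P(the cheque in envelope 5 | the presenter opened envelope 1 and envelope 2) = (1/60) / (1/15) = 1/4.

1/4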